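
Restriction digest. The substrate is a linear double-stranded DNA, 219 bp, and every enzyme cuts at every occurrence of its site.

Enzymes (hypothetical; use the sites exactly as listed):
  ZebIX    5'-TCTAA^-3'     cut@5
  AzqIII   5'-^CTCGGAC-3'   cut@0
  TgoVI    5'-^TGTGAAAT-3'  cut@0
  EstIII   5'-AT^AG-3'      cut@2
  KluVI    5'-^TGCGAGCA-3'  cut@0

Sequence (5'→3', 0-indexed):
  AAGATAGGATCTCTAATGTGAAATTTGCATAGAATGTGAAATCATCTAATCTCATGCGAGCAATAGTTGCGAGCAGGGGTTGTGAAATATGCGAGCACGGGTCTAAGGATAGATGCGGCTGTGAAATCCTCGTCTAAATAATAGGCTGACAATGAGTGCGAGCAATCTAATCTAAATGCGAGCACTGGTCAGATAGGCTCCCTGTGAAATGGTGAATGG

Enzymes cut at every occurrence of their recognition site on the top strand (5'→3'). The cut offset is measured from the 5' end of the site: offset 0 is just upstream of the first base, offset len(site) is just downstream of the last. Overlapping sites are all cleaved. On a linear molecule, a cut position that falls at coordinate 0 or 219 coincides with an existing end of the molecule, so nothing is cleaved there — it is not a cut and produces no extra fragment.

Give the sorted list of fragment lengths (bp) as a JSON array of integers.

Site scan:
  ZebIX (TCTAA, off=5): starts [11, 44, 101, 132, 165, 170] → cuts [16, 49, 106, 137, 170, 175]
  AzqIII (CTCGGAC, off=0): no sites
  TgoVI (TGTGAAAT, off=0): starts [16, 34, 80, 119, 202] → cuts [16, 34, 80, 119, 202]
  EstIII (ATAG, off=2): starts [3, 28, 62, 108, 140, 192] → cuts [5, 30, 64, 110, 142, 194]
  KluVI (TGCGAGCA, off=0): starts [54, 67, 89, 156, 176] → cuts [54, 67, 89, 156, 176]

Pooled cuts: [5, 16, 30, 34, 49, 54, 64, 67, 80, 89, 106, 110, 119, 137, 142, 156, 170, 175, 176, 194, 202]

Fragment lengths:
  [0,5): 5 bp
  [5,16): 11 bp
  [16,30): 14 bp
  [30,34): 4 bp
  [34,49): 15 bp
  [49,54): 5 bp
  [54,64): 10 bp
  [64,67): 3 bp
  [67,80): 13 bp
  [80,89): 9 bp
  [89,106): 17 bp
  [106,110): 4 bp
  [110,119): 9 bp
  [119,137): 18 bp
  [137,142): 5 bp
  [142,156): 14 bp
  [156,170): 14 bp
  [170,175): 5 bp
  [175,176): 1 bp
  [176,194): 18 bp
  [194,202): 8 bp
  [202,219): 17 bp

[1,3,4,4,5,5,5,5,8,9,9,10,11,13,14,14,14,15,17,17,18,18]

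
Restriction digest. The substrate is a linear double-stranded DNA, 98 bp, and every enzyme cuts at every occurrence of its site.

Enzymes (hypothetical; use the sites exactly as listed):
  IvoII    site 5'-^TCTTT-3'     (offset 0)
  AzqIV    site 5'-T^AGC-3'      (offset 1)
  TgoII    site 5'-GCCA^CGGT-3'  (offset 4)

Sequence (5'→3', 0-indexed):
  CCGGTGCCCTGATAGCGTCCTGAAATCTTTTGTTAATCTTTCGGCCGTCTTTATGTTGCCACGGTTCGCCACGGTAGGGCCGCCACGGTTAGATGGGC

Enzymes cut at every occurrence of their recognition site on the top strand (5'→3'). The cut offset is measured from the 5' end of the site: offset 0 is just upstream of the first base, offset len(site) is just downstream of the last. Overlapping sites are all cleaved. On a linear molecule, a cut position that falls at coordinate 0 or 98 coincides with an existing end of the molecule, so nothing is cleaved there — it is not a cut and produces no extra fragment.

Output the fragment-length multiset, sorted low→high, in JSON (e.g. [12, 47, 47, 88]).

Site scan:
  IvoII (TCTTT, off=0): starts [25, 36, 47] → cuts [25, 36, 47]
  AzqIV (TAGC, off=1): starts [12] → cuts [13]
  TgoII (GCCACGGT, off=4): starts [57, 67, 81] → cuts [61, 71, 85]

All cut coordinates (distinct, sorted): [13, 25, 36, 47, 61, 71, 85]

Fragments:
  [0,13): 13 bp
  [13,25): 12 bp
  [25,36): 11 bp
  [36,47): 11 bp
  [47,61): 14 bp
  [61,71): 10 bp
  [71,85): 14 bp
  [85,98): 13 bp

[10,11,11,12,13,13,14,14]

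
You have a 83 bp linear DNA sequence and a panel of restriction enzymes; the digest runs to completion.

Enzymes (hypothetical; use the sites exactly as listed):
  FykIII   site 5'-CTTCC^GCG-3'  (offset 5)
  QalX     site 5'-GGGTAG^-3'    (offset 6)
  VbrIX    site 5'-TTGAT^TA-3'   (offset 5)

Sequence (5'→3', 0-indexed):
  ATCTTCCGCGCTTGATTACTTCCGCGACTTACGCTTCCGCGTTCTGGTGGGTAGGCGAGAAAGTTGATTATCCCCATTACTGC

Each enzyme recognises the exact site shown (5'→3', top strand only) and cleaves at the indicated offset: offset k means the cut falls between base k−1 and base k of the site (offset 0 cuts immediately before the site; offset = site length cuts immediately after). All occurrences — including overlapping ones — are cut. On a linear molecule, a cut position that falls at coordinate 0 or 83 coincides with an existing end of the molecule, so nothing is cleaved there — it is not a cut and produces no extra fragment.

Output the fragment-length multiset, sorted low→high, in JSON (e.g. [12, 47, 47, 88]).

[7,7,9,14,15,15,16]

Per-enzyme occurrences:
  FykIII CTTCCGCG/5: at [2, 18, 33] ⇒ [7, 23, 38]
  QalX GGGTAG/6: at [48] ⇒ [54]
  VbrIX TTGATTA/5: at [11, 63] ⇒ [16, 68]

All cut coordinates (distinct, sorted): [7, 16, 23, 38, 54, 68]

Fragment lengths:
  [0,7): 7 bp
  [7,16): 9 bp
  [16,23): 7 bp
  [23,38): 15 bp
  [38,54): 16 bp
  [54,68): 14 bp
  [68,83): 15 bp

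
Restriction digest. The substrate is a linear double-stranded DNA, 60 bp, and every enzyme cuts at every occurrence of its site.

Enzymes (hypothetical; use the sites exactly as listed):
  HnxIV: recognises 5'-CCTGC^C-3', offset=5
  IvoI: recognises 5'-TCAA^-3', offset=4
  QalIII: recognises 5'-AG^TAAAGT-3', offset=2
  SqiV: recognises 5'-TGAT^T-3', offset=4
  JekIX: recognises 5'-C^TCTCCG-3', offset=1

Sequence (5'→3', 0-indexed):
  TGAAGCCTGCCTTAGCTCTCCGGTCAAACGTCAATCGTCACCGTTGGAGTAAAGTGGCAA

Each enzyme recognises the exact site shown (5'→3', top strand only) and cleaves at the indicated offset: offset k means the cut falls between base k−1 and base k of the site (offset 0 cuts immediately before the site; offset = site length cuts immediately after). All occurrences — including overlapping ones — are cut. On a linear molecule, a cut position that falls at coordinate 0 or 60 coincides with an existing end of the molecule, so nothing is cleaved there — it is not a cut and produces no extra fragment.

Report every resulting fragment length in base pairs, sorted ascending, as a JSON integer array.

[6,7,10,11,11,15]

Per-enzyme occurrences:
  HnxIV CCTGCC/5: at [5] ⇒ [10]
  IvoI TCAA/4: at [23, 30] ⇒ [27, 34]
  QalIII AGTAAAGT/2: at [47] ⇒ [49]
  SqiV (TGATT, off=4): no sites
  JekIX CTCTCCG/1: at [15] ⇒ [16]

All cut coordinates (distinct, sorted): [10, 16, 27, 34, 49]

Fragments:
  [0,10): 10 bp
  [10,16): 6 bp
  [16,27): 11 bp
  [27,34): 7 bp
  [34,49): 15 bp
  [49,60): 11 bp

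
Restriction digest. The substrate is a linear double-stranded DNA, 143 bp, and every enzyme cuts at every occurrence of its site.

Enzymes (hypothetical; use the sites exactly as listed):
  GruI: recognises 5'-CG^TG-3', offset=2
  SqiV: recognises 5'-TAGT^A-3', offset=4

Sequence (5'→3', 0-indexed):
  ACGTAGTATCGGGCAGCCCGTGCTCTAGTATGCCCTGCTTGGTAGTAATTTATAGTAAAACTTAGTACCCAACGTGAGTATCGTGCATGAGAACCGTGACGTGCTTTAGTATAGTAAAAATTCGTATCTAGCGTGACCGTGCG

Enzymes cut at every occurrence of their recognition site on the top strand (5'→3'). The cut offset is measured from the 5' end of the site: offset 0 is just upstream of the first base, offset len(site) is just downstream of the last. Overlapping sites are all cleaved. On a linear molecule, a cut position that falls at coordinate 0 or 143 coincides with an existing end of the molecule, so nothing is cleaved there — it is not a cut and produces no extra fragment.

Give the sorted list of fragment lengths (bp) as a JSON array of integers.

[4,5,5,6,7,8,9,9,9,10,10,13,13,17,18]

Scan for sites:
  GruI (CGTG, off=2): starts [18, 72, 81, 94, 99, 131, 137] → cuts [20, 74, 83, 96, 101, 133, 139]
  SqiV (TAGTA, off=4): starts [3, 25, 42, 52, 62, 106, 111] → cuts [7, 29, 46, 56, 66, 110, 115]

All cut coordinates (distinct, sorted): [7, 20, 29, 46, 56, 66, 74, 83, 96, 101, 110, 115, 133, 139]

Fragments:
  [0,7): 7 bp
  [7,20): 13 bp
  [20,29): 9 bp
  [29,46): 17 bp
  [46,56): 10 bp
  [56,66): 10 bp
  [66,74): 8 bp
  [74,83): 9 bp
  [83,96): 13 bp
  [96,101): 5 bp
  [101,110): 9 bp
  [110,115): 5 bp
  [115,133): 18 bp
  [133,139): 6 bp
  [139,143): 4 bp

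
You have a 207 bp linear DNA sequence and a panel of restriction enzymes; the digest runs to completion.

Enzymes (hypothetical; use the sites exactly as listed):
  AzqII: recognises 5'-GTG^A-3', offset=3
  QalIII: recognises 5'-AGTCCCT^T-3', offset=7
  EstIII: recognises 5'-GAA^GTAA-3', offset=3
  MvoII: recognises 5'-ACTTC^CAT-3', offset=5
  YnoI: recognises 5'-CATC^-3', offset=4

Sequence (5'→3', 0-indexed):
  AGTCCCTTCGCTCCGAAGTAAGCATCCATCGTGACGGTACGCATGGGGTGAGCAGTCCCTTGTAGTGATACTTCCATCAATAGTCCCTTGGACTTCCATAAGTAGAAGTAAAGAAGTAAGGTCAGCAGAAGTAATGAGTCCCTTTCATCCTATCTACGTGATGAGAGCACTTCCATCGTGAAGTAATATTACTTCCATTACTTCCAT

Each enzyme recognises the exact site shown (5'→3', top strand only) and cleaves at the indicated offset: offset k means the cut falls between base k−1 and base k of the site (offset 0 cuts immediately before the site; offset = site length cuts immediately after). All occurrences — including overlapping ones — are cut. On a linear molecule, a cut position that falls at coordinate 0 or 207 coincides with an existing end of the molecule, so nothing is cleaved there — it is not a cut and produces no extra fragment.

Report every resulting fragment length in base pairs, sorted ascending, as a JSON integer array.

[2,3,3,3,4,4,4,6,7,7,7,8,8,9,9,10,10,10,11,11,13,13,13,15,17]

Scan for sites:
  AzqII (GTGA, off=3): starts [30, 47, 64, 157, 177] → cuts [33, 50, 67, 160, 180]
  QalIII (AGTCCCTT, off=7): starts [0, 53, 81, 136] → cuts [7, 60, 88, 143]
  EstIII (GAAGTAA, off=3): starts [14, 104, 112, 127, 179] → cuts [17, 107, 115, 130, 182]
  MvoII (ACTTCCAT, off=5): starts [69, 91, 168, 190, 199] → cuts [74, 96, 173, 195, 204]
  YnoI (CATC, off=4): starts [22, 26, 74, 145, 173] → cuts [26, 30, 78, 149, 177]

All cut coordinates (distinct, sorted): [7, 17, 26, 30, 33, 50, 60, 67, 74, 78, 88, 96, 107, 115, 130, 143, 149, 160, 173, 177, 180, 182, 195, 204]

Fragment lengths:
  [0,7): 7 bp
  [7,17): 10 bp
  [17,26): 9 bp
  [26,30): 4 bp
  [30,33): 3 bp
  [33,50): 17 bp
  [50,60): 10 bp
  [60,67): 7 bp
  [67,74): 7 bp
  [74,78): 4 bp
  [78,88): 10 bp
  [88,96): 8 bp
  [96,107): 11 bp
  [107,115): 8 bp
  [115,130): 15 bp
  [130,143): 13 bp
  [143,149): 6 bp
  [149,160): 11 bp
  [160,173): 13 bp
  [173,177): 4 bp
  [177,180): 3 bp
  [180,182): 2 bp
  [182,195): 13 bp
  [195,204): 9 bp
  [204,207): 3 bp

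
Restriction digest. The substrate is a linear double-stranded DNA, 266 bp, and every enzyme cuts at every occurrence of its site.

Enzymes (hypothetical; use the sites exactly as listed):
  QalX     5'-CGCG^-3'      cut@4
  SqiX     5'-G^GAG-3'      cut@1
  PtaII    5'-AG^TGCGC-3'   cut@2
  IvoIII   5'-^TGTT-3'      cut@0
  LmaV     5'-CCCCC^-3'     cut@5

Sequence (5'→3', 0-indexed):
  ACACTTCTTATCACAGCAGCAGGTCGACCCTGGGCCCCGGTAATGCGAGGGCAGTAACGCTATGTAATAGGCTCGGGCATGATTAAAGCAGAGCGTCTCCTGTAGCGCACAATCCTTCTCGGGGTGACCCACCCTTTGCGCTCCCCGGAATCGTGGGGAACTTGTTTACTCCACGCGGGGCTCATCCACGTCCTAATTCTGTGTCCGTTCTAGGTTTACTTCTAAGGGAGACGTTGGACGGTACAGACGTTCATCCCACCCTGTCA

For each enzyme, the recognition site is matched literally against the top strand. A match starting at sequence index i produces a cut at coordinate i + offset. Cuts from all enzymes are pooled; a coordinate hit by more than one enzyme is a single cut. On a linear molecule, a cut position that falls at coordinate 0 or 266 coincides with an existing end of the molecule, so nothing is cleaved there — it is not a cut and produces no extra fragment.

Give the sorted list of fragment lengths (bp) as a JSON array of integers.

Per-enzyme occurrences:
  QalX (CGCG, off=4): starts [173] → cuts [177]
  SqiX (GGAG, off=1): starts [226] → cuts [227]
  PtaII (AGTGCGC, off=2): no sites
  IvoIII (TGTT, off=0): starts [162] → cuts [162]
  LmaV (CCCCC, off=5): no sites

Pooled cuts: [162, 177, 227]

Fragment lengths:
  [0,162): 162 bp
  [162,177): 15 bp
  [177,227): 50 bp
  [227,266): 39 bp

[15,39,50,162]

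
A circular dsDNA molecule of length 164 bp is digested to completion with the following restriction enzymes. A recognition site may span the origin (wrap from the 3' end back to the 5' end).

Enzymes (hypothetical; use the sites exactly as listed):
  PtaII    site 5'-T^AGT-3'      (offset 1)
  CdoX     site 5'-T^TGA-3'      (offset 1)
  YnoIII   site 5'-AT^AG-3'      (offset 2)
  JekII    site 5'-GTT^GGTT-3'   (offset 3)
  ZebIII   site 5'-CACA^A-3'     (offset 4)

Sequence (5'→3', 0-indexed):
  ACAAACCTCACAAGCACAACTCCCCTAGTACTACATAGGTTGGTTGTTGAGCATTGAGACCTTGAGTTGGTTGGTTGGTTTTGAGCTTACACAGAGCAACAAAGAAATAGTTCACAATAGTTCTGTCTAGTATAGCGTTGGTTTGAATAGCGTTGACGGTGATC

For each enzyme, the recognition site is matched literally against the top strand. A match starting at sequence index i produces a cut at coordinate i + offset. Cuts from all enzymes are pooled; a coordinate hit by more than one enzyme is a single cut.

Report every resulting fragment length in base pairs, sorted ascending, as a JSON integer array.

[2,4,4,4,5,5,5,5,5,6,6,6,6,7,8,8,8,9,10,10,14,27]

Scan for sites:
  PtaII (TAGT, off=1): starts [25, 107, 117, 127] → cuts [26, 108, 118, 128]
  CdoX (TTGA, off=1): starts [46, 53, 61, 80, 142, 152] → cuts [47, 54, 62, 81, 143, 153]
  YnoIII (ATAG, off=2): starts [34, 106, 116, 131, 146] → cuts [36, 108, 118, 133, 148]
  JekII (GTTGGTT, off=3): starts [38, 65, 69, 73, 136] → cuts [41, 68, 72, 76, 139]
  ZebIII (CACAA, off=4): starts [8, 14, 112, 163] → cuts [3, 12, 18, 116]

Pooled cuts: [3, 12, 18, 26, 36, 41, 47, 54, 62, 68, 72, 76, 81, 108, 116, 118, 128, 133, 139, 143, 148, 153]

Fragments:
  3→12: 9 bp
  12→18: 6 bp
  18→26: 8 bp
  26→36: 10 bp
  36→41: 5 bp
  41→47: 6 bp
  47→54: 7 bp
  54→62: 8 bp
  62→68: 6 bp
  68→72: 4 bp
  72→76: 4 bp
  76→81: 5 bp
  81→108: 27 bp
  108→116: 8 bp
  116→118: 2 bp
  118→128: 10 bp
  128→133: 5 bp
  133→139: 6 bp
  139→143: 4 bp
  143→148: 5 bp
  148→153: 5 bp
  153→3 (wrap): 164-153+3 = 14 bp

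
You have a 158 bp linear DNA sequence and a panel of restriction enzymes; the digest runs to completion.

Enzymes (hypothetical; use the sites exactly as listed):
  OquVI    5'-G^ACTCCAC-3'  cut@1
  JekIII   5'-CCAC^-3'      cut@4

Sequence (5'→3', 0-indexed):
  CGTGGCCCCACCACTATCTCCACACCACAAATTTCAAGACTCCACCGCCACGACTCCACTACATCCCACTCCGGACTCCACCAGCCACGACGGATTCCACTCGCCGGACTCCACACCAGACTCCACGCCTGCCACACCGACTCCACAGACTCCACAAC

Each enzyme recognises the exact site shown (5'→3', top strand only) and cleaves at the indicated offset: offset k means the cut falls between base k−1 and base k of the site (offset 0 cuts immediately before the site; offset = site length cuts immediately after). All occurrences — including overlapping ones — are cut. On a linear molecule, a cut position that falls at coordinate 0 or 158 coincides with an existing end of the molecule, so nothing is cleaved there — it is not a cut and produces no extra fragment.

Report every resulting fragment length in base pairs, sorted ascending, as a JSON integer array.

[1,2,3,3,4,5,5,5,6,7,7,7,7,7,7,7,7,7,9,9,10,10,11,12]

Per-enzyme occurrences:
  OquVI (GACTCCAC, off=1): starts [37, 51, 73, 106, 118, 138, 147] → cuts [38, 52, 74, 107, 119, 139, 148]
  JekIII (CCAC, off=4): starts [7, 10, 19, 24, 41, 47, 55, 65, 77, 84, 96, 110, 122, 131, 142, 151] → cuts [11, 14, 23, 28, 45, 51, 59, 69, 81, 88, 100, 114, 126, 135, 146, 155]

All cut coordinates (distinct, sorted): [11, 14, 23, 28, 38, 45, 51, 52, 59, 69, 74, 81, 88, 100, 107, 114, 119, 126, 135, 139, 146, 148, 155]

Fragments:
  [0,11): 11 bp
  [11,14): 3 bp
  [14,23): 9 bp
  [23,28): 5 bp
  [28,38): 10 bp
  [38,45): 7 bp
  [45,51): 6 bp
  [51,52): 1 bp
  [52,59): 7 bp
  [59,69): 10 bp
  [69,74): 5 bp
  [74,81): 7 bp
  [81,88): 7 bp
  [88,100): 12 bp
  [100,107): 7 bp
  [107,114): 7 bp
  [114,119): 5 bp
  [119,126): 7 bp
  [126,135): 9 bp
  [135,139): 4 bp
  [139,146): 7 bp
  [146,148): 2 bp
  [148,155): 7 bp
  [155,158): 3 bp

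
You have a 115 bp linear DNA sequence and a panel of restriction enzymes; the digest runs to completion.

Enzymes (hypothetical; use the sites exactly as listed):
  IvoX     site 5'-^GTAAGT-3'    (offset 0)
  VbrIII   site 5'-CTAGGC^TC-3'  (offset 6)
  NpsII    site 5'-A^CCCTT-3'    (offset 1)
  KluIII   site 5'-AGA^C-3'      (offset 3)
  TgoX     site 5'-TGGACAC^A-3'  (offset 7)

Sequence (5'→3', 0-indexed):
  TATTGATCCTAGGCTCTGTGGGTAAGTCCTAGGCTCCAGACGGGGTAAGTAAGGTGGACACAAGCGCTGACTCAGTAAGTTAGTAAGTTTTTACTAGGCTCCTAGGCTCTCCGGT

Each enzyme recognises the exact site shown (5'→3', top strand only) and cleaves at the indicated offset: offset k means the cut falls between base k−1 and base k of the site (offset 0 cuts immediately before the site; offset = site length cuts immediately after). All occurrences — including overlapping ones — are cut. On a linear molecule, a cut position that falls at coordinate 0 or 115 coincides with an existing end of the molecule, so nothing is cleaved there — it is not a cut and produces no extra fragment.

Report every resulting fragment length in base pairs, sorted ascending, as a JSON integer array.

[4,6,7,8,8,8,13,13,14,17,17]

Scan for sites:
  IvoX (GTAAGT, off=0): starts [21, 44, 74, 82] → cuts [21, 44, 74, 82]
  VbrIII (CTAGGCTC, off=6): starts [8, 28, 93, 101] → cuts [14, 34, 99, 107]
  NpsII (ACCCTT, off=1): no sites
  KluIII (AGAC, off=3): starts [37] → cuts [40]
  TgoX (TGGACACA, off=7): starts [54] → cuts [61]

Pooled cuts: [14, 21, 34, 40, 44, 61, 74, 82, 99, 107]

Fragment lengths:
  [0,14): 14 bp
  [14,21): 7 bp
  [21,34): 13 bp
  [34,40): 6 bp
  [40,44): 4 bp
  [44,61): 17 bp
  [61,74): 13 bp
  [74,82): 8 bp
  [82,99): 17 bp
  [99,107): 8 bp
  [107,115): 8 bp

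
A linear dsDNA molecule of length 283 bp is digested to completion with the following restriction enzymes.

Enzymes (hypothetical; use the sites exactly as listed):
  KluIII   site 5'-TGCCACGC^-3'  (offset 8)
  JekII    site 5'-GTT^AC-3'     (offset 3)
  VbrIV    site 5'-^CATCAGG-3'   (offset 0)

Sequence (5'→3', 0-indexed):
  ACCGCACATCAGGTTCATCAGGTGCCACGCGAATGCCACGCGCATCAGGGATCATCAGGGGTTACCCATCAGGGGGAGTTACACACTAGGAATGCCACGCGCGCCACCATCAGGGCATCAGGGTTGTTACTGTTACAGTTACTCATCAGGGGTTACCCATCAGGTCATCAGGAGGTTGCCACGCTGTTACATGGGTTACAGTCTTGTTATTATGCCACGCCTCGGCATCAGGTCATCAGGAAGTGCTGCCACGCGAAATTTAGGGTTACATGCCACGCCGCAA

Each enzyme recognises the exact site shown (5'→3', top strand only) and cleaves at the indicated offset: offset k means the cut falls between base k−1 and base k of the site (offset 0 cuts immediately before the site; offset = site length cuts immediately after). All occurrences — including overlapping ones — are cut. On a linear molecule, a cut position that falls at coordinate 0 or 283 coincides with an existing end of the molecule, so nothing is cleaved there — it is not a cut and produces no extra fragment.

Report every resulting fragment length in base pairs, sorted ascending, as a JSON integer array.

Site scan:
  KluIII (TGCCACGC, off=8): starts [22, 33, 92, 176, 212, 246, 270] → cuts [30, 41, 100, 184, 220, 254, 278]
  JekII (GTTAC, off=3): starts [60, 77, 125, 131, 137, 151, 185, 194, 264] → cuts [63, 80, 128, 134, 140, 154, 188, 197, 267]
  VbrIV (CATCAGG, off=0): starts [6, 15, 42, 52, 66, 107, 115, 143, 157, 165, 225, 233] → cuts [6, 15, 42, 52, 66, 107, 115, 143, 157, 165, 225, 233]

All cut coordinates (distinct, sorted): [6, 15, 30, 41, 42, 52, 63, 66, 80, 100, 107, 115, 128, 134, 140, 143, 154, 157, 165, 184, 188, 197, 220, 225, 233, 254, 267, 278]

Fragment lengths:
  [0,6): 6 bp
  [6,15): 9 bp
  [15,30): 15 bp
  [30,41): 11 bp
  [41,42): 1 bp
  [42,52): 10 bp
  [52,63): 11 bp
  [63,66): 3 bp
  [66,80): 14 bp
  [80,100): 20 bp
  [100,107): 7 bp
  [107,115): 8 bp
  [115,128): 13 bp
  [128,134): 6 bp
  [134,140): 6 bp
  [140,143): 3 bp
  [143,154): 11 bp
  [154,157): 3 bp
  [157,165): 8 bp
  [165,184): 19 bp
  [184,188): 4 bp
  [188,197): 9 bp
  [197,220): 23 bp
  [220,225): 5 bp
  [225,233): 8 bp
  [233,254): 21 bp
  [254,267): 13 bp
  [267,278): 11 bp
  [278,283): 5 bp

[1,3,3,3,4,5,5,6,6,6,7,8,8,8,9,9,10,11,11,11,11,13,13,14,15,19,20,21,23]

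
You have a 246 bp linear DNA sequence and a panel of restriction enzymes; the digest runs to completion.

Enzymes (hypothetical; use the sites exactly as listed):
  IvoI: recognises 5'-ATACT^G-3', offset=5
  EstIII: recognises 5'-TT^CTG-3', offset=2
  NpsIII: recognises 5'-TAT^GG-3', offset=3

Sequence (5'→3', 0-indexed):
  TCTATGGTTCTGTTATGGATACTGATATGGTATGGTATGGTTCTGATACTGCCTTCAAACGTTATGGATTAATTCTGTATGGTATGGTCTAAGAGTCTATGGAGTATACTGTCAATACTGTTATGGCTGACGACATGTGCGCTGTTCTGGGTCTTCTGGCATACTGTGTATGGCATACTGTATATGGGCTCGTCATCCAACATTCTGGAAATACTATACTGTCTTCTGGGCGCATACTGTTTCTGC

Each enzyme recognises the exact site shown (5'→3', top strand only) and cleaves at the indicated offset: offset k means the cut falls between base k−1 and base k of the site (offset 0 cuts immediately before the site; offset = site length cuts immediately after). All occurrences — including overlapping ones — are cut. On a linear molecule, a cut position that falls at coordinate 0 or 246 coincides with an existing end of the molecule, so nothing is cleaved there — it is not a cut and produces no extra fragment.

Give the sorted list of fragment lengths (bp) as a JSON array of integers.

Site scan:
  IvoI ATACTG/5: at [18, 45, 105, 114, 160, 174, 215, 233] ⇒ [23, 50, 110, 119, 165, 179, 220, 238]
  EstIII TTCTG/2: at [7, 40, 72, 144, 153, 202, 223, 240] ⇒ [9, 42, 74, 146, 155, 204, 225, 242]
  NpsIII TATGG/3: at [2, 13, 25, 30, 35, 62, 77, 82, 97, 121, 168, 182] ⇒ [5, 16, 28, 33, 38, 65, 80, 85, 100, 124, 171, 185]

All cut coordinates (distinct, sorted): [5, 9, 16, 23, 28, 33, 38, 42, 50, 65, 74, 80, 85, 100, 110, 119, 124, 146, 155, 165, 171, 179, 185, 204, 220, 225, 238, 242]

Fragment lengths:
  [0,5): 5 bp
  [5,9): 4 bp
  [9,16): 7 bp
  [16,23): 7 bp
  [23,28): 5 bp
  [28,33): 5 bp
  [33,38): 5 bp
  [38,42): 4 bp
  [42,50): 8 bp
  [50,65): 15 bp
  [65,74): 9 bp
  [74,80): 6 bp
  [80,85): 5 bp
  [85,100): 15 bp
  [100,110): 10 bp
  [110,119): 9 bp
  [119,124): 5 bp
  [124,146): 22 bp
  [146,155): 9 bp
  [155,165): 10 bp
  [165,171): 6 bp
  [171,179): 8 bp
  [179,185): 6 bp
  [185,204): 19 bp
  [204,220): 16 bp
  [220,225): 5 bp
  [225,238): 13 bp
  [238,242): 4 bp
  [242,246): 4 bp

[4,4,4,4,5,5,5,5,5,5,5,6,6,6,7,7,8,8,9,9,9,10,10,13,15,15,16,19,22]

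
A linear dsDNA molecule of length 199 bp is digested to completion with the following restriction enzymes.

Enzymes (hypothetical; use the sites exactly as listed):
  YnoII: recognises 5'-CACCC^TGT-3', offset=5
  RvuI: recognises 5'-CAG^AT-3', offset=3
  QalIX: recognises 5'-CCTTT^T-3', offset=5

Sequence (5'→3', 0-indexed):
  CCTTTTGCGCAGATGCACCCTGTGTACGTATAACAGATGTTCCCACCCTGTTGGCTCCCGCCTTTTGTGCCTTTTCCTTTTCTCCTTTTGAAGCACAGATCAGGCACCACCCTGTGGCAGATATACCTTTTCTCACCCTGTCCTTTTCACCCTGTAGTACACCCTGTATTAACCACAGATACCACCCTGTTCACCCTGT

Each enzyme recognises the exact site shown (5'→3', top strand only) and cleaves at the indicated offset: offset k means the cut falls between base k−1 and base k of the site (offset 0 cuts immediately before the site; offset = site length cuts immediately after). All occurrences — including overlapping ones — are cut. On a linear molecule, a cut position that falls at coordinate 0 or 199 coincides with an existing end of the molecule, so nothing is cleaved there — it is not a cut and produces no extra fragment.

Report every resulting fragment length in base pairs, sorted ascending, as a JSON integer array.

Scan for sites:
  YnoII (CACCCTGT, off=5): starts [15, 43, 107, 133, 147, 159, 182, 191] → cuts [20, 48, 112, 138, 152, 164, 187, 196]
  RvuI (CAGAT, off=3): starts [9, 33, 95, 117, 175] → cuts [12, 36, 98, 120, 178]
  QalIX (CCTTTT, off=5): starts [0, 60, 69, 75, 83, 125, 141] → cuts [5, 65, 74, 80, 88, 130, 146]

Pooled cuts: [5, 12, 20, 36, 48, 65, 74, 80, 88, 98, 112, 120, 130, 138, 146, 152, 164, 178, 187, 196]

Fragments:
  [0,5): 5 bp
  [5,12): 7 bp
  [12,20): 8 bp
  [20,36): 16 bp
  [36,48): 12 bp
  [48,65): 17 bp
  [65,74): 9 bp
  [74,80): 6 bp
  [80,88): 8 bp
  [88,98): 10 bp
  [98,112): 14 bp
  [112,120): 8 bp
  [120,130): 10 bp
  [130,138): 8 bp
  [138,146): 8 bp
  [146,152): 6 bp
  [152,164): 12 bp
  [164,178): 14 bp
  [178,187): 9 bp
  [187,196): 9 bp
  [196,199): 3 bp

[3,5,6,6,7,8,8,8,8,8,9,9,9,10,10,12,12,14,14,16,17]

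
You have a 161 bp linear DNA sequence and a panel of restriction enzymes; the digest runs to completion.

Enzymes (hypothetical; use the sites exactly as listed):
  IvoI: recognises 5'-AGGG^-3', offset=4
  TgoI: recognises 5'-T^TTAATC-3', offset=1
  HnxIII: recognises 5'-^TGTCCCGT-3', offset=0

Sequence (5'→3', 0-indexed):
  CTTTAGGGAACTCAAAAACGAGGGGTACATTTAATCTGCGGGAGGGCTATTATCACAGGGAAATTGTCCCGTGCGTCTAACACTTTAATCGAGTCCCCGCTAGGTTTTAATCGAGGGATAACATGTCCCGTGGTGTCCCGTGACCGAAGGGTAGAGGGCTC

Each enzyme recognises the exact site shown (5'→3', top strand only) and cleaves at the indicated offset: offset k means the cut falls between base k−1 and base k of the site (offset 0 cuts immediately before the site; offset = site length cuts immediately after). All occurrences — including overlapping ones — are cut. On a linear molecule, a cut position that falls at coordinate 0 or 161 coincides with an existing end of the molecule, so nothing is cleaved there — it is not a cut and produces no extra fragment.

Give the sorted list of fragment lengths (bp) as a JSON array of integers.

Scan for sites:
  IvoI (AGGG, off=4): starts [4, 20, 42, 56, 113, 147, 154] → cuts [8, 24, 46, 60, 117, 151, 158]
  TgoI (TTTAATC, off=1): starts [29, 83, 105] → cuts [30, 84, 106]
  HnxIII (TGTCCCGT, off=0): starts [64, 123, 133] → cuts [64, 123, 133]

All cut coordinates (distinct, sorted): [8, 24, 30, 46, 60, 64, 84, 106, 117, 123, 133, 151, 158]

Fragment lengths:
  [0,8): 8 bp
  [8,24): 16 bp
  [24,30): 6 bp
  [30,46): 16 bp
  [46,60): 14 bp
  [60,64): 4 bp
  [64,84): 20 bp
  [84,106): 22 bp
  [106,117): 11 bp
  [117,123): 6 bp
  [123,133): 10 bp
  [133,151): 18 bp
  [151,158): 7 bp
  [158,161): 3 bp

[3,4,6,6,7,8,10,11,14,16,16,18,20,22]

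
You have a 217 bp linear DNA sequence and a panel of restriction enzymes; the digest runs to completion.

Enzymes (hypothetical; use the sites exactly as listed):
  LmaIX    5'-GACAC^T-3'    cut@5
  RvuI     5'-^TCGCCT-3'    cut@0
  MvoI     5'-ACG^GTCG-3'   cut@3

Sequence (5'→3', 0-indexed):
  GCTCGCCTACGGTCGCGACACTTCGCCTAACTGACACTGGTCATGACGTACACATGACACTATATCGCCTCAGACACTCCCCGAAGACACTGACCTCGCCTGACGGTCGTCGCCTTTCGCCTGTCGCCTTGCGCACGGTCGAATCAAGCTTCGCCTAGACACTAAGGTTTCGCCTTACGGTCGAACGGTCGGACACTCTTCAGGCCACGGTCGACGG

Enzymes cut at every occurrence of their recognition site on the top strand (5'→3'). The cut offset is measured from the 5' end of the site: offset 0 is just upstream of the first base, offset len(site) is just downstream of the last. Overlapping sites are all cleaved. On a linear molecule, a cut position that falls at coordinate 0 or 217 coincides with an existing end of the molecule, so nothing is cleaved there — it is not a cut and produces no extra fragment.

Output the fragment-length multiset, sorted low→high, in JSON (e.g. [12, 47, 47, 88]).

[1,2,4,4,5,7,7,7,8,8,9,9,10,10,10,12,13,13,13,13,14,15,23]

Per-enzyme occurrences:
  LmaIX GACACT/5: at [16, 32, 55, 72, 85, 157, 191] ⇒ [21, 37, 60, 77, 90, 162, 196]
  RvuI TCGCCT/0: at [2, 22, 64, 95, 109, 116, 123, 150, 169] ⇒ [2, 22, 64, 95, 109, 116, 123, 150, 169]
  MvoI ACGGTCG/3: at [8, 102, 134, 176, 184, 206] ⇒ [11, 105, 137, 179, 187, 209]

All cut coordinates (distinct, sorted): [2, 11, 21, 22, 37, 60, 64, 77, 90, 95, 105, 109, 116, 123, 137, 150, 162, 169, 179, 187, 196, 209]

Fragment lengths:
  [0,2): 2 bp
  [2,11): 9 bp
  [11,21): 10 bp
  [21,22): 1 bp
  [22,37): 15 bp
  [37,60): 23 bp
  [60,64): 4 bp
  [64,77): 13 bp
  [77,90): 13 bp
  [90,95): 5 bp
  [95,105): 10 bp
  [105,109): 4 bp
  [109,116): 7 bp
  [116,123): 7 bp
  [123,137): 14 bp
  [137,150): 13 bp
  [150,162): 12 bp
  [162,169): 7 bp
  [169,179): 10 bp
  [179,187): 8 bp
  [187,196): 9 bp
  [196,209): 13 bp
  [209,217): 8 bp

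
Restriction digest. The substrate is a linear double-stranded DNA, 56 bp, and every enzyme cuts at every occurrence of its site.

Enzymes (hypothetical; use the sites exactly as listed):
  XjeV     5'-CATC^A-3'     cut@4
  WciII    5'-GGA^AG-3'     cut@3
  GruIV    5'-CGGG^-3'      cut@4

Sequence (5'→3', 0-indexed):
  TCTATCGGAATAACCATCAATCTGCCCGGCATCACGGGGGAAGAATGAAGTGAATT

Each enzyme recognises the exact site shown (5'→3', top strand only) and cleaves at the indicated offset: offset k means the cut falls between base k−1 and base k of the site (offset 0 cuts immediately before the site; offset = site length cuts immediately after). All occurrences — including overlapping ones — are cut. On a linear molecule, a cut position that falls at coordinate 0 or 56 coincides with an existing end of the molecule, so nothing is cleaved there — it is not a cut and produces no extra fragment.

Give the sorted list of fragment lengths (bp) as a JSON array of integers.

[3,5,15,15,18]

Per-enzyme occurrences:
  XjeV (CATCA, off=4): starts [14, 29] → cuts [18, 33]
  WciII (GGAAG, off=3): starts [38] → cuts [41]
  GruIV (CGGG, off=4): starts [34] → cuts [38]

Pooled cuts: [18, 33, 38, 41]

Fragments:
  [0,18): 18 bp
  [18,33): 15 bp
  [33,38): 5 bp
  [38,41): 3 bp
  [41,56): 15 bp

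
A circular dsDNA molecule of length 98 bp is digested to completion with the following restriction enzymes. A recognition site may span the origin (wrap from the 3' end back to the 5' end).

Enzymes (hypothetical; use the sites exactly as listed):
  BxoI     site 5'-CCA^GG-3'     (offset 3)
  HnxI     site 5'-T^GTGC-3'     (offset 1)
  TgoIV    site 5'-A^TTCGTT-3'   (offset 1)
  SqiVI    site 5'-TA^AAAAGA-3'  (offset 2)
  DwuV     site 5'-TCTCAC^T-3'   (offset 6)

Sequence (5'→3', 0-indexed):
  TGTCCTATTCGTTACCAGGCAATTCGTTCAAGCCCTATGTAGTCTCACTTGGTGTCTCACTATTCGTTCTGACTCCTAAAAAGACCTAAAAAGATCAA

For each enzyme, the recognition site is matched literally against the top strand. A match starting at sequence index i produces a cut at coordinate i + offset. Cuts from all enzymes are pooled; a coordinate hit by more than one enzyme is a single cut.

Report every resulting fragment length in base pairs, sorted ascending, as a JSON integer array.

[2,5,10,10,12,16,17,26]

Scan for sites:
  BxoI (CCAGG, off=3): starts [14] → cuts [17]
  HnxI (TGTGC, off=1): no sites
  TgoIV (ATTCGTT, off=1): starts [6, 21, 61] → cuts [7, 22, 62]
  SqiVI (TAAAAAGA, off=2): starts [76, 86] → cuts [78, 88]
  DwuV (TCTCACT, off=6): starts [42, 54] → cuts [48, 60]

All cut coordinates (distinct, sorted): [7, 17, 22, 48, 60, 62, 78, 88]

Fragments:
  7→17: 10 bp
  17→22: 5 bp
  22→48: 26 bp
  48→60: 12 bp
  60→62: 2 bp
  62→78: 16 bp
  78→88: 10 bp
  88→7 (wrap): 98-88+7 = 17 bp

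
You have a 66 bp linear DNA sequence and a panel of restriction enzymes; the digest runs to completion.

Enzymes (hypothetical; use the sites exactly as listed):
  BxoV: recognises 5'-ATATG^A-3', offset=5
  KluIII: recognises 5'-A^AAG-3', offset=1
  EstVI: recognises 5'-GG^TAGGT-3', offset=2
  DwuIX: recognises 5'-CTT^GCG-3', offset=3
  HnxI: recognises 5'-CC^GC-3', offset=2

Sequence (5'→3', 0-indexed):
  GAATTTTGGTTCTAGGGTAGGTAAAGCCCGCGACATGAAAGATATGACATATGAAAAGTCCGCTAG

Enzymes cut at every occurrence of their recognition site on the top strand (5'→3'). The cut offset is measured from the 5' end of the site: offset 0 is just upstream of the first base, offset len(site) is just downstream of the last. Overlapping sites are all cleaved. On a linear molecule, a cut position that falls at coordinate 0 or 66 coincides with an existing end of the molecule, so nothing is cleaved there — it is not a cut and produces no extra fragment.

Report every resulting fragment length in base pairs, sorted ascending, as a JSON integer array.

Scan for sites:
  BxoV (ATATGA, off=5): starts [41, 48] → cuts [46, 53]
  KluIII (AAAG, off=1): starts [22, 37, 54] → cuts [23, 38, 55]
  EstVI (GGTAGGT, off=2): starts [15] → cuts [17]
  DwuIX (CTTGCG, off=3): no sites
  HnxI (CCGC, off=2): starts [27, 59] → cuts [29, 61]

All cut coordinates (distinct, sorted): [17, 23, 29, 38, 46, 53, 55, 61]

Fragment lengths:
  [0,17): 17 bp
  [17,23): 6 bp
  [23,29): 6 bp
  [29,38): 9 bp
  [38,46): 8 bp
  [46,53): 7 bp
  [53,55): 2 bp
  [55,61): 6 bp
  [61,66): 5 bp

[2,5,6,6,6,7,8,9,17]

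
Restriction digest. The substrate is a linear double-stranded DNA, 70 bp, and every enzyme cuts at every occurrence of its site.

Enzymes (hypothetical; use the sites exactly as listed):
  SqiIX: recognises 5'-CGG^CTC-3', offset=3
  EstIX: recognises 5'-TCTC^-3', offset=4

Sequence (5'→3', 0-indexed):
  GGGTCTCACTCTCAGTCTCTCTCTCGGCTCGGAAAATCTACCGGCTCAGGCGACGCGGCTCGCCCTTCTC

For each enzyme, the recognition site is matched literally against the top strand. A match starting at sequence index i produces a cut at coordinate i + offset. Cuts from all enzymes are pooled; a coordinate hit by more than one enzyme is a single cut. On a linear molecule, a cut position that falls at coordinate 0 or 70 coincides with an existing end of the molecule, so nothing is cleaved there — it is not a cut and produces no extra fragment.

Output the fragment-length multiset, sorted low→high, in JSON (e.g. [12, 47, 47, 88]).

[2,2,2,2,6,6,7,12,14,17]

Per-enzyme occurrences:
  SqiIX CGGCTC/3: at [24, 41, 55] ⇒ [27, 44, 58]
  EstIX TCTC/4: at [3, 9, 15, 17, 19, 21, 66] ⇒ [7, 13, 19, 21, 23, 25] (position 70 is a terminus of the linear molecule — no cut)

All cut coordinates (distinct, sorted): [7, 13, 19, 21, 23, 25, 27, 44, 58]

Fragments:
  [0,7): 7 bp
  [7,13): 6 bp
  [13,19): 6 bp
  [19,21): 2 bp
  [21,23): 2 bp
  [23,25): 2 bp
  [25,27): 2 bp
  [27,44): 17 bp
  [44,58): 14 bp
  [58,70): 12 bp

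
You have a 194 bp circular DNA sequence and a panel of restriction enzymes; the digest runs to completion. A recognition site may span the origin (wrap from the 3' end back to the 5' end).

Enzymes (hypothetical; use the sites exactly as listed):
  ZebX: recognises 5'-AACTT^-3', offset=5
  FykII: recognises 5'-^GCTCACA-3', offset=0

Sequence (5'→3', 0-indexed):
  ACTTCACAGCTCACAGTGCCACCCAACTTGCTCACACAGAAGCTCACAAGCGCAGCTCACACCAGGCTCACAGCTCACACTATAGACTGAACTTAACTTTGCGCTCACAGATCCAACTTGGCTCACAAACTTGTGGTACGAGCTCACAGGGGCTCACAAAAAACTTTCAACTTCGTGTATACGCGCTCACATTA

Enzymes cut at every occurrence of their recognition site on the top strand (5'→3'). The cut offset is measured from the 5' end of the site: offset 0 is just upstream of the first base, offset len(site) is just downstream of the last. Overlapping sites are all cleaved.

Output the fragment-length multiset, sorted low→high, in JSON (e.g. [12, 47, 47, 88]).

[1,3,4,5,7,7,9,10,11,11,12,12,13,14,15,17,21,22]

Per-enzyme occurrences:
  ZebX AACTT/5: at [24, 89, 94, 114, 127, 161, 168, 193] ⇒ [4, 29, 94, 99, 119, 132, 166, 173]
  FykII GCTCACA/0: at [8, 29, 41, 54, 65, 72, 102, 120, 141, 151, 184] ⇒ [8, 29, 41, 54, 65, 72, 102, 120, 141, 151, 184]

Pooled cuts: [4, 8, 29, 41, 54, 65, 72, 94, 99, 102, 119, 120, 132, 141, 151, 166, 173, 184]

Fragments:
  4→8: 4 bp
  8→29: 21 bp
  29→41: 12 bp
  41→54: 13 bp
  54→65: 11 bp
  65→72: 7 bp
  72→94: 22 bp
  94→99: 5 bp
  99→102: 3 bp
  102→119: 17 bp
  119→120: 1 bp
  120→132: 12 bp
  132→141: 9 bp
  141→151: 10 bp
  151→166: 15 bp
  166→173: 7 bp
  173→184: 11 bp
  184→4 (wrap): 194-184+4 = 14 bp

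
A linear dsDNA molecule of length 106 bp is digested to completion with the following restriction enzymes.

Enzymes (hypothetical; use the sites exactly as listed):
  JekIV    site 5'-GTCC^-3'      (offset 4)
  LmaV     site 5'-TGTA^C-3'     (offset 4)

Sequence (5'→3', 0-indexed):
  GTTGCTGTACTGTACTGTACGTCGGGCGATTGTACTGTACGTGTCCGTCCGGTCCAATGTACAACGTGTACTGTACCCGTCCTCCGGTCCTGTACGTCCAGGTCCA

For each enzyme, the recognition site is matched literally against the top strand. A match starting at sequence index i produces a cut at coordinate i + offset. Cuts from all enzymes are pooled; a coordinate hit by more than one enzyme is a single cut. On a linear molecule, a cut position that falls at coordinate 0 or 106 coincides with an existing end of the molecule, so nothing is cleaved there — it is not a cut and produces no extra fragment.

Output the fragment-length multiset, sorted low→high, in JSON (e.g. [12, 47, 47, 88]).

[1,4,4,5,5,5,5,5,5,6,6,7,7,8,9,9,15]

Site scan:
  JekIV GTCC/4: at [42, 46, 51, 78, 86, 95, 101] ⇒ [46, 50, 55, 82, 90, 99, 105]
  LmaV TGTAC/4: at [5, 10, 15, 30, 35, 57, 66, 71, 90] ⇒ [9, 14, 19, 34, 39, 61, 70, 75, 94]

All cut coordinates (distinct, sorted): [9, 14, 19, 34, 39, 46, 50, 55, 61, 70, 75, 82, 90, 94, 99, 105]

Fragment lengths:
  [0,9): 9 bp
  [9,14): 5 bp
  [14,19): 5 bp
  [19,34): 15 bp
  [34,39): 5 bp
  [39,46): 7 bp
  [46,50): 4 bp
  [50,55): 5 bp
  [55,61): 6 bp
  [61,70): 9 bp
  [70,75): 5 bp
  [75,82): 7 bp
  [82,90): 8 bp
  [90,94): 4 bp
  [94,99): 5 bp
  [99,105): 6 bp
  [105,106): 1 bp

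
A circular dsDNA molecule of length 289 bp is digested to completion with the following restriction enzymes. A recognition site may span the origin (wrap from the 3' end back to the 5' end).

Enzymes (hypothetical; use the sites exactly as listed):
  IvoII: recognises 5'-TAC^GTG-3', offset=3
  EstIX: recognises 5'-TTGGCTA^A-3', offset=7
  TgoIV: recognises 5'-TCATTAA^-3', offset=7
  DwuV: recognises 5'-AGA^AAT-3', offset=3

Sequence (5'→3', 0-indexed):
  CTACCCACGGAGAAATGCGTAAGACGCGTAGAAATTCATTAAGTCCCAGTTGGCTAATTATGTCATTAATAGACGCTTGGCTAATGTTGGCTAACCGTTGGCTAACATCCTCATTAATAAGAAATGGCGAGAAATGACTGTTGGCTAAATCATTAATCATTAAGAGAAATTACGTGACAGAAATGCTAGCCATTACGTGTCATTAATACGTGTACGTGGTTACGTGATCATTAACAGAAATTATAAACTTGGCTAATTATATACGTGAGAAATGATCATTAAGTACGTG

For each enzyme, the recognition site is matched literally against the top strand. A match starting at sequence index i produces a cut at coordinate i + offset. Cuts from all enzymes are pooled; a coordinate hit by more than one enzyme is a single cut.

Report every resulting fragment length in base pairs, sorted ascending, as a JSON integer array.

Scan for sites:
  IvoII TACGTG/3: at [170, 193, 206, 212, 220, 261, 283] ⇒ [173, 196, 209, 215, 223, 264, 286]
  EstIX TTGGCTAA/7: at [49, 76, 86, 97, 140, 248] ⇒ [56, 83, 93, 104, 147, 255]
  TgoIV TCATTAA/7: at [35, 62, 110, 149, 156, 199, 227, 275] ⇒ [42, 69, 117, 156, 163, 206, 234, 282]
  DwuV AGAAAT/3: at [10, 29, 119, 129, 164, 178, 235, 267] ⇒ [13, 32, 122, 132, 167, 181, 238, 270]

Pooled cuts: [13, 32, 42, 56, 69, 83, 93, 104, 117, 122, 132, 147, 156, 163, 167, 173, 181, 196, 206, 209, 215, 223, 234, 238, 255, 264, 270, 282, 286]

Fragment lengths:
  13→32: 19 bp
  32→42: 10 bp
  42→56: 14 bp
  56→69: 13 bp
  69→83: 14 bp
  83→93: 10 bp
  93→104: 11 bp
  104→117: 13 bp
  117→122: 5 bp
  122→132: 10 bp
  132→147: 15 bp
  147→156: 9 bp
  156→163: 7 bp
  163→167: 4 bp
  167→173: 6 bp
  173→181: 8 bp
  181→196: 15 bp
  196→206: 10 bp
  206→209: 3 bp
  209→215: 6 bp
  215→223: 8 bp
  223→234: 11 bp
  234→238: 4 bp
  238→255: 17 bp
  255→264: 9 bp
  264→270: 6 bp
  270→282: 12 bp
  282→286: 4 bp
  286→13 (wrap): 289-286+13 = 16 bp

[3,4,4,4,5,6,6,6,7,8,8,9,9,10,10,10,10,11,11,12,13,13,14,14,15,15,16,17,19]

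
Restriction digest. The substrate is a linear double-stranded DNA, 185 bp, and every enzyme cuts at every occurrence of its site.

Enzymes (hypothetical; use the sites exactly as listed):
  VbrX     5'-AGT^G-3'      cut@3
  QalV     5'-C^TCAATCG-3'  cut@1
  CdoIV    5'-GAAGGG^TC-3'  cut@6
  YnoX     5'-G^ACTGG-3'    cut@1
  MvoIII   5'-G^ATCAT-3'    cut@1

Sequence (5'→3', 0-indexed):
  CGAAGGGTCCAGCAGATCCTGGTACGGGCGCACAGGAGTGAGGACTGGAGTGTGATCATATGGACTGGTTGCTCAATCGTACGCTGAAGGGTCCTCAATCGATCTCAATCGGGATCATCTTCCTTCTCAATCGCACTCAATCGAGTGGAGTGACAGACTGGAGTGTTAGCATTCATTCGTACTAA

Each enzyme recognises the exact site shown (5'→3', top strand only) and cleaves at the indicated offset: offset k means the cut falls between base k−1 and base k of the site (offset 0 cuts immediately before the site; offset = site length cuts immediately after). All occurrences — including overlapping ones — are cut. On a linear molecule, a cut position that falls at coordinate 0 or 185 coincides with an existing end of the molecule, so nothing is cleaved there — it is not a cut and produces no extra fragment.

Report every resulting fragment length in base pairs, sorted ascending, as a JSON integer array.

[3,3,4,5,5,7,8,8,9,9,9,10,10,10,13,19,21,32]

Scan for sites:
  VbrX (AGTG, off=3): starts [36, 48, 143, 148, 161] → cuts [39, 51, 146, 151, 164]
  QalV (CTCAATCG, off=1): starts [71, 93, 103, 125, 135] → cuts [72, 94, 104, 126, 136]
  CdoIV (GAAGGGTC, off=6): starts [1, 85] → cuts [7, 91]
  YnoX (GACTGG, off=1): starts [42, 62, 155] → cuts [43, 63, 156]
  MvoIII (GATCAT, off=1): starts [53, 112] → cuts [54, 113]

All cut coordinates (distinct, sorted): [7, 39, 43, 51, 54, 63, 72, 91, 94, 104, 113, 126, 136, 146, 151, 156, 164]

Fragments:
  [0,7): 7 bp
  [7,39): 32 bp
  [39,43): 4 bp
  [43,51): 8 bp
  [51,54): 3 bp
  [54,63): 9 bp
  [63,72): 9 bp
  [72,91): 19 bp
  [91,94): 3 bp
  [94,104): 10 bp
  [104,113): 9 bp
  [113,126): 13 bp
  [126,136): 10 bp
  [136,146): 10 bp
  [146,151): 5 bp
  [151,156): 5 bp
  [156,164): 8 bp
  [164,185): 21 bp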